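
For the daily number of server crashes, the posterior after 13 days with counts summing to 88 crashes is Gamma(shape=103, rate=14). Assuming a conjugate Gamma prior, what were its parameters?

Gamma–Poisson conjugacy: posterior shape = α + Σxᵢ, posterior rate = β + n.
So α = 103 − 88 = 15 and β = 14 − 13 = 1.

Gamma(shape=15, rate=1)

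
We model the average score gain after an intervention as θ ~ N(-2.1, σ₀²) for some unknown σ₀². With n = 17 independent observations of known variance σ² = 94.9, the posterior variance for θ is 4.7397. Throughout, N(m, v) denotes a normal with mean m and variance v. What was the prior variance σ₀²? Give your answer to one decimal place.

σ₀² = 31.4

For the Normal–Normal model with known σ², precisions add: τ_n = τ₀ + n/σ².
So 1/σ₀² = 1/4.7397 − 17/94.9 = 0.210984 − 0.179136 = 0.031848.
Hence σ₀² = 1/0.031848 ≈ 31.4.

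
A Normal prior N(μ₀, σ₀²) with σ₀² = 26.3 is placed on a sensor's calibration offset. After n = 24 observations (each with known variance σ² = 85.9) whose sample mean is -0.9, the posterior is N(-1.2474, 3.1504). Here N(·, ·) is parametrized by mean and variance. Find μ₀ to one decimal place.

μ₀ = -3.8

The posterior mean is a precision-weighted average: μ_n = (τ₀μ₀ + τ_data·x̄)/(τ₀+τ_data), with τ₀=1/σ₀² and τ_data=n/σ².
Here τ₀ = 1/26.3 = 0.038023 and τ_data = 24/85.9 = 0.279395, so τ_n = 0.317418.
Rearranging for μ₀: μ₀ = (μ_n·τ_n − τ_data·x̄)/τ₀ = (-1.2474·0.317418 − 0.279395·-0.9) / 0.038023 = -0.144492/0.038023 ≈ -3.8.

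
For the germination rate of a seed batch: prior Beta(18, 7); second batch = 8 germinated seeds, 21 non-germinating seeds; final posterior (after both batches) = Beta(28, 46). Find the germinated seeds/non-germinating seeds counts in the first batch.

Because Beta–binomial updating is additive in the counts, the combined data contributed (α_post−α_prior, β_post−β_prior) successes and failures.
Total across both batches: 28−18=10 germinated seeds, 46−7=39 non-germinating seeds.
Subtract the second batch: 10−8=2 germinated seeds and 39−21=18 non-germinating seeds.

2 germinated seeds and 18 non-germinating seeds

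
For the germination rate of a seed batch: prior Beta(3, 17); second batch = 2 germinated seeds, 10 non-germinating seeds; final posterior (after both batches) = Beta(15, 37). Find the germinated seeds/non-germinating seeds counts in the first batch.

10 germinated seeds and 10 non-germinating seeds

Sequential conjugate updates are equivalent to a single update on the pooled data, so total successes = posterior α − prior α and total failures = posterior β − prior β.
Total across both batches: 15−3=12 germinated seeds, 37−17=20 non-germinating seeds.
Subtract the second batch: 12−2=10 germinated seeds and 20−10=10 non-germinating seeds.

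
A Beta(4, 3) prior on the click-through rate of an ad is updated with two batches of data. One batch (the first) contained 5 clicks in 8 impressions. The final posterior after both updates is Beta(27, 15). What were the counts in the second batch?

18 clicks and 9 non-clicks

Sequential conjugate updates are equivalent to a single update on the pooled data, so total successes = posterior α − prior α and total failures = posterior β − prior β.
Total across both batches: 27−4=23 clicks, 15−3=12 non-clicks.
Subtract the first batch: 23−5=18 clicks and 12−3=9 non-clicks.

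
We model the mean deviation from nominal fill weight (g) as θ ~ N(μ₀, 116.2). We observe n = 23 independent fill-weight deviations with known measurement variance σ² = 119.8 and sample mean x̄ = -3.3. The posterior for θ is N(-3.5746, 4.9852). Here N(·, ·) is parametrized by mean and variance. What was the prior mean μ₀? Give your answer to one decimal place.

μ₀ = -9.7

With known observation variance, the Normal–Normal posterior has precision τ_n = τ₀ + n/σ² and mean μ_n = (τ₀μ₀ + (n/σ²)x̄)/τ_n.
Here τ₀ = 1/116.2 = 0.008606 and τ_data = 23/119.8 = 0.191987, so τ_n = 0.200593.
Rearranging for μ₀: μ₀ = (μ_n·τ_n − τ_data·x̄)/τ₀ = (-3.5746·0.200593 − 0.191987·-3.3) / 0.008606 = -0.083483/0.008606 ≈ -9.7.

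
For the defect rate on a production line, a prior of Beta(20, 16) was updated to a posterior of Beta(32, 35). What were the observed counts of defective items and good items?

A Beta(a, b) prior with s successes and f failures in binomial data gives a Beta(a+s, b+f) posterior.
Match parameters: s=32−20=12, f=35−16=19.

12 defective items and 19 good items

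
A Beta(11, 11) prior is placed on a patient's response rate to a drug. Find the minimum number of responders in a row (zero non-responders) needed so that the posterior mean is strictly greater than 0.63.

After k responders and 0 non-responders the posterior is Beta(11+k, 11), with mean (11+k)/(11+11+k).
Set (11+k)/(22+k) > 0.63 and solve: k > (0.63·22 − 11)/(1 − 0.63) = 7.730.
The smallest integer exceeding 7.730 is 8, and checking k=8: (19)/(30) = 0.6333 > 0.63.

k = 8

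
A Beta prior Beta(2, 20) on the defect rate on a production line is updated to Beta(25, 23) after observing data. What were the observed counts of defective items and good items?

Beta is conjugate to the binomial likelihood: posterior = Beta(α+s, β+f).
Match parameters: s=25−2=23, f=23−20=3.

23 defective items and 3 good items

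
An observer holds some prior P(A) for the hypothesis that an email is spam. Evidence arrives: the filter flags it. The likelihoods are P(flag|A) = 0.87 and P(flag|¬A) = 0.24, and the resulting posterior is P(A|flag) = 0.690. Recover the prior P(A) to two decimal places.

P(A) = 0.38

Bayes' rule in odds form gives O(A|E) = O(A)·[P(E|A)/P(E|¬A)], hence O(A) = O(A|E)/LR.
Posterior odds = 0.690/(1−0.690) = 2.2258. LR = 0.87/0.24 = 3.6250.
Prior odds = 2.2258/3.6250 = 0.6140, so P(A) = 0.6140/(1+0.6140) ≈ 0.38.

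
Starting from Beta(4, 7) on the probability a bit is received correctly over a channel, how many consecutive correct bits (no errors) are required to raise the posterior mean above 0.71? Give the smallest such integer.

k = 14

After k correct bits and 0 errors the posterior is Beta(4+k, 7), with mean (4+k)/(4+7+k).
Set (4+k)/(11+k) > 0.71 and solve: k > (0.71·11 − 4)/(1 − 0.71) = 13.138.
The smallest integer exceeding 13.138 is 14, and checking k=14: (18)/(25) = 0.7200 > 0.71.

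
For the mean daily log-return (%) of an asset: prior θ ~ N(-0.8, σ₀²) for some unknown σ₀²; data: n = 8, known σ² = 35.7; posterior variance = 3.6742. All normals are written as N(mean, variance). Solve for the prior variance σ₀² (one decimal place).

Posterior precision equals prior precision plus data precision: 1/σ_n² = 1/σ₀² + n/σ².
So 1/σ₀² = 1/3.6742 − 8/35.7 = 0.272168 − 0.224090 = 0.048078.
Hence σ₀² = 1/0.048078 ≈ 20.8.

σ₀² = 20.8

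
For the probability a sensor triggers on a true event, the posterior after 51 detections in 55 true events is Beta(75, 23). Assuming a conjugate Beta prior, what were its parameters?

Beta(24, 19)

Beta is conjugate to the binomial likelihood: posterior = Beta(a+s, b+f).
So a = 75 − 51 = 24 and b = 23 − 4 = 19.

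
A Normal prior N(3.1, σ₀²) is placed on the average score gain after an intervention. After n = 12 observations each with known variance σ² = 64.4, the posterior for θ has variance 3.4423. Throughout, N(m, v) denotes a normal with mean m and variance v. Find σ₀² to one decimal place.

Posterior precision equals prior precision plus data precision: 1/σ_n² = 1/σ₀² + n/σ².
So 1/σ₀² = 1/3.4423 − 12/64.4 = 0.290503 − 0.186335 = 0.104168.
Hence σ₀² = 1/0.104168 ≈ 9.6.

σ₀² = 9.6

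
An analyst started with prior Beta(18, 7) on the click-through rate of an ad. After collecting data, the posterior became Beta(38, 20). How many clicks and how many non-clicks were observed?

A Beta(α, β) prior with s successes and f failures in binomial data gives a Beta(α+s, β+f) posterior.
So s = 38 − 18 = 20 and f = 20 − 7 = 13.

20 clicks and 13 non-clicks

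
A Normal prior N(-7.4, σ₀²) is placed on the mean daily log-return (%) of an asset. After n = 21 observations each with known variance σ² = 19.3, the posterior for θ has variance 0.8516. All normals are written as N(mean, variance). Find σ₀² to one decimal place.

Posterior precision equals prior precision plus data precision: 1/σ_n² = 1/σ₀² + n/σ².
So 1/σ₀² = 1/0.8516 − 21/19.3 = 1.174260 − 1.088083 = 0.086177.
Hence σ₀² = 1/0.086177 ≈ 11.6.

σ₀² = 11.6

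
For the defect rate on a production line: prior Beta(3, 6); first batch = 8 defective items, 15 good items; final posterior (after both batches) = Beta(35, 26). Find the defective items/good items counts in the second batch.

Sequential conjugate updates are equivalent to a single update on the pooled data, so total successes = posterior α − prior α and total failures = posterior β − prior β.
Total across both batches: 35−3=32 defective items, 26−6=20 good items.
Subtract the first batch: 32−8=24 defective items and 20−15=5 good items.

24 defective items and 5 good items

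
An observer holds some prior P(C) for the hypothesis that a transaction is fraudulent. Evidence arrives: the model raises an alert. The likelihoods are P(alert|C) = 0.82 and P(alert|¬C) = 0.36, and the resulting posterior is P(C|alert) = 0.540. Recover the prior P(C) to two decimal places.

In odds form, posterior odds = prior odds × likelihood ratio, so prior odds = posterior odds ÷ LR.
Posterior odds = 0.540/(1−0.540) = 1.1739. LR = 0.82/0.36 = 2.2778.
Prior odds = 1.1739/2.2778 = 0.5154, so P(C) = 0.5154/(1+0.5154) ≈ 0.34.

P(C) = 0.34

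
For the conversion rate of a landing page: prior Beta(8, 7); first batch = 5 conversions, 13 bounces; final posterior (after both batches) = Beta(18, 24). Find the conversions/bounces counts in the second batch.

Sequential conjugate updates are equivalent to a single update on the pooled data, so total successes = posterior α − prior α and total failures = posterior β − prior β.
Total across both batches: 18−8=10 conversions, 24−7=17 bounces.
Subtract the first batch: 10−5=5 conversions and 17−13=4 bounces.

5 conversions and 4 bounces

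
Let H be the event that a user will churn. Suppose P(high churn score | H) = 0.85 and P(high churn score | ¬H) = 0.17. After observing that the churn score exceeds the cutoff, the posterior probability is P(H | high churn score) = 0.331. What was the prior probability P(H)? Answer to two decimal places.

P(H) = 0.09

In odds form, posterior odds = prior odds × likelihood ratio, so prior odds = posterior odds ÷ LR.
Posterior odds = 0.331/(1−0.331) = 0.4948. LR = 0.85/0.17 = 5.0000.
Prior odds = 0.4948/5.0000 = 0.0990, so P(H) = 0.0990/(1+0.0990) ≈ 0.09.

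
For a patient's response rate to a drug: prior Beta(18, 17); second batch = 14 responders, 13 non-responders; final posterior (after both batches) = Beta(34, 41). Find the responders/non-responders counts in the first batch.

2 responders and 11 non-responders

Sequential conjugate updates are equivalent to a single update on the pooled data, so total successes = posterior α − prior α and total failures = posterior β − prior β.
Total across both batches: 34−18=16 responders, 41−17=24 non-responders.
Subtract the second batch: 16−14=2 responders and 24−13=11 non-responders.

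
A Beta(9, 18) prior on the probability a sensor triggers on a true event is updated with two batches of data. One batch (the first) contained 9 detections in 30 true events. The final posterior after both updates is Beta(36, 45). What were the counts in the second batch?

Sequential conjugate updates are equivalent to a single update on the pooled data, so total successes = posterior α − prior α and total failures = posterior β − prior β.
Total across both batches: 36−9=27 detections, 45−18=27 misses.
Subtract the first batch: 27−9=18 detections and 27−21=6 misses.

18 detections and 6 misses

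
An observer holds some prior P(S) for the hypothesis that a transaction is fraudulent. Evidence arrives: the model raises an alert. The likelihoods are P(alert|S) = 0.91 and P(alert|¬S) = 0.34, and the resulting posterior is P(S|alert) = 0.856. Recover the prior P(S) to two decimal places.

In odds form, posterior odds = prior odds × likelihood ratio, so prior odds = posterior odds ÷ LR.
Posterior odds = 0.856/(1−0.856) = 5.9444. LR = 0.91/0.34 = 2.6765.
Prior odds = 5.9444/2.6765 = 2.2210, so P(S) = 2.2210/(1+2.2210) ≈ 0.69.

P(S) = 0.69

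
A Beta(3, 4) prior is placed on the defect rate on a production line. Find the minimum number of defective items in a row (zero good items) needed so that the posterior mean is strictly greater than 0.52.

k = 2

After k defective items and 0 good items the posterior is Beta(3+k, 4), with mean (3+k)/(3+4+k).
Set (3+k)/(7+k) > 0.52 and solve: k > (0.52·7 − 3)/(1 − 0.52) = 1.333.
The smallest integer exceeding 1.333 is 2, and checking k=2: (5)/(9) = 0.5556 > 0.52.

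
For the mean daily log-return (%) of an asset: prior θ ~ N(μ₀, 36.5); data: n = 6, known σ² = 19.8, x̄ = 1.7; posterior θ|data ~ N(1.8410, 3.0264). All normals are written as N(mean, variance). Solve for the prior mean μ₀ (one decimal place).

The posterior mean is a precision-weighted average: μ_n = (τ₀μ₀ + τ_data·x̄)/(τ₀+τ_data), with τ₀=1/σ₀² and τ_data=n/σ².
Here τ₀ = 1/36.5 = 0.027397 and τ_data = 6/19.8 = 0.303030, so τ_n = 0.330427.
Rearranging for μ₀: μ₀ = (μ_n·τ_n − τ_data·x̄)/τ₀ = (1.8410·0.330427 − 0.303030·1.7) / 0.027397 = 0.093165/0.027397 ≈ 3.4.

μ₀ = 3.4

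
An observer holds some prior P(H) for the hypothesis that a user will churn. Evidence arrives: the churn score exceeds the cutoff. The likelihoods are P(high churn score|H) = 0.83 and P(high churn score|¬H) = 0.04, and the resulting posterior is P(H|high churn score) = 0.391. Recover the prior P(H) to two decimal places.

P(H) = 0.03

In odds form, posterior odds = prior odds × likelihood ratio, so prior odds = posterior odds ÷ LR.
Posterior odds = 0.391/(1−0.391) = 0.6420. LR = 0.83/0.04 = 20.7500.
Prior odds = 0.6420/20.7500 = 0.0309, so P(H) = 0.0309/(1+0.0309) ≈ 0.03.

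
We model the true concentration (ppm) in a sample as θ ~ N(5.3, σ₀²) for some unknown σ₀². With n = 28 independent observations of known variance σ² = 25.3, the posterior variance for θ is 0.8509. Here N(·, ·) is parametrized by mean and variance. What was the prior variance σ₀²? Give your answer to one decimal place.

σ₀² = 14.6

For the Normal–Normal model with known σ², precisions add: τ_n = τ₀ + n/σ².
So 1/σ₀² = 1/0.8509 − 28/25.3 = 1.175226 − 1.106719 = 0.068507.
Hence σ₀² = 1/0.068507 ≈ 14.6.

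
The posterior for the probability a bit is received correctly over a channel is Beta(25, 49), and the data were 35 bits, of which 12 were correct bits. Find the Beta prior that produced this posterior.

Beta is conjugate to the binomial likelihood: posterior = Beta(α+s, β+f).
So α = 25 − 12 = 13 and β = 49 − 23 = 26.

Beta(13, 26)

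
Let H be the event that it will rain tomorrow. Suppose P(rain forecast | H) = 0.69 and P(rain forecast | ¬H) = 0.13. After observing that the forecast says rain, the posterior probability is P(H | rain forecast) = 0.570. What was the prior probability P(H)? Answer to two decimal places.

In odds form, posterior odds = prior odds × likelihood ratio, so prior odds = posterior odds ÷ LR.
Posterior odds = 0.570/(1−0.570) = 1.3256. LR = 0.69/0.13 = 5.3077.
Prior odds = 1.3256/5.3077 = 0.2498, so P(H) = 0.2498/(1+0.2498) ≈ 0.20.

P(H) = 0.20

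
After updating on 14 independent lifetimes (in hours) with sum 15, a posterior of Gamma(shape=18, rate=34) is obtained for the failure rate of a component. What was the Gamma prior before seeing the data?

Gamma(shape=4, rate=19)

Gamma–exponential conjugacy: posterior shape = α + n, posterior rate = β + Σtᵢ.
So α = 18 − 14 = 4 and β = 34 − 15 = 19.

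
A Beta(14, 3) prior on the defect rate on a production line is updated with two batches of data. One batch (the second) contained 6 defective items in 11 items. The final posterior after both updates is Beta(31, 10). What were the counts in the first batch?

11 defective items and 2 good items

Because Beta–binomial updating is additive in the counts, the combined data contributed (α_post−α_prior, β_post−β_prior) successes and failures.
Total across both batches: 31−14=17 defective items, 10−3=7 good items.
Subtract the second batch: 17−6=11 defective items and 7−5=2 good items.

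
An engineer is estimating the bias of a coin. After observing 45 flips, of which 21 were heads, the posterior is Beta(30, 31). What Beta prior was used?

Beta is conjugate to the binomial likelihood: posterior = Beta(α+s, β+f).
So α = 30 − 21 = 9 and β = 31 − 24 = 7.

Beta(9, 7)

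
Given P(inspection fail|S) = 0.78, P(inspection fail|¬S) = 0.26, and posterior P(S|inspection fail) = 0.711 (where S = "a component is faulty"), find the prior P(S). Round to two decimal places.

P(S) = 0.45

Bayes' rule in odds form gives O(S|E) = O(S)·[P(E|S)/P(E|¬S)], hence O(S) = O(S|E)/LR.
Posterior odds = 0.711/(1−0.711) = 2.4602. LR = 0.78/0.26 = 3.0000.
Prior odds = 2.4602/3.0000 = 0.8201, so P(S) = 0.8201/(1+0.8201) ≈ 0.45.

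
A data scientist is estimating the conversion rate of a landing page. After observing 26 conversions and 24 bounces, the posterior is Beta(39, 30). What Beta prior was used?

Beta(13, 6)

A Beta(a, b) prior with s successes and f failures in binomial data gives a Beta(a+s, b+f) posterior.
So a = 39 − 26 = 13 and b = 30 − 24 = 6.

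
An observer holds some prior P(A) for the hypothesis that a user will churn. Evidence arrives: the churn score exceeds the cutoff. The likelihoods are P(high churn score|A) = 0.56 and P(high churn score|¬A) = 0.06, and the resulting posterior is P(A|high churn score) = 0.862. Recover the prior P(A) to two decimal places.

P(A) = 0.40

Bayes' rule in odds form gives O(A|E) = O(A)·[P(E|A)/P(E|¬A)], hence O(A) = O(A|E)/LR.
Posterior odds = 0.862/(1−0.862) = 6.2464. LR = 0.56/0.06 = 9.3333.
Prior odds = 6.2464/9.3333 = 0.6693, so P(A) = 0.6693/(1+0.6693) ≈ 0.40.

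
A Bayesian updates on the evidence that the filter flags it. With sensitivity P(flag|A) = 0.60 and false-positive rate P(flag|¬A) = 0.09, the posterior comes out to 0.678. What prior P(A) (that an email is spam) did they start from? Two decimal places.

P(A) = 0.24

In odds form, posterior odds = prior odds × likelihood ratio, so prior odds = posterior odds ÷ LR.
Posterior odds = 0.678/(1−0.678) = 2.1056. LR = 0.60/0.09 = 6.6667.
Prior odds = 2.1056/6.6667 = 0.3158, so P(A) = 0.3158/(1+0.3158) ≈ 0.24.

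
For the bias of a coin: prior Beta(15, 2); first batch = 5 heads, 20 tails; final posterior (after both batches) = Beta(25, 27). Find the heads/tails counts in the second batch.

Sequential conjugate updates are equivalent to a single update on the pooled data, so total successes = posterior α − prior α and total failures = posterior β − prior β.
Total across both batches: 25−15=10 heads, 27−2=25 tails.
Subtract the first batch: 10−5=5 heads and 25−20=5 tails.

5 heads and 5 tails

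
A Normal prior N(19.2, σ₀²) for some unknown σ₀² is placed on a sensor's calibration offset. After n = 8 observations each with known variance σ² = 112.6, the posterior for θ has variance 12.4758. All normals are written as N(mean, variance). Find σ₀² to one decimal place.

σ₀² = 109.8

For the Normal–Normal model with known σ², precisions add: τ_n = τ₀ + n/σ².
So 1/σ₀² = 1/12.4758 − 8/112.6 = 0.080155 − 0.071048 = 0.009107.
Hence σ₀² = 1/0.009107 ≈ 109.8.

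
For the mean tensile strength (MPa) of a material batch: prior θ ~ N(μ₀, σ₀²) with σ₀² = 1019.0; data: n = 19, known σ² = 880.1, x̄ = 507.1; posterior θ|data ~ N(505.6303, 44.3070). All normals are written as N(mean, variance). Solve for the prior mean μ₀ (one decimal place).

The posterior mean is a precision-weighted average: μ_n = (τ₀μ₀ + τ_data·x̄)/(τ₀+τ_data), with τ₀=1/σ₀² and τ_data=n/σ².
Here τ₀ = 1/1019.0 = 0.000981 and τ_data = 19/880.1 = 0.021588, so τ_n = 0.022569.
Rearranging for μ₀: μ₀ = (μ_n·τ_n − τ_data·x̄)/τ₀ = (505.6303·0.022569 − 0.021588·507.1) / 0.000981 = 0.464295/0.000981 ≈ 473.3.

μ₀ = 473.3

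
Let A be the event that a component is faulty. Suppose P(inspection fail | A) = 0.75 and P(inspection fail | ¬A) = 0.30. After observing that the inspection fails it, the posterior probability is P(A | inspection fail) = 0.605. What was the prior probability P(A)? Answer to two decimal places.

In odds form, posterior odds = prior odds × likelihood ratio, so prior odds = posterior odds ÷ LR.
Posterior odds = 0.605/(1−0.605) = 1.5316. LR = 0.75/0.30 = 2.5000.
Prior odds = 1.5316/2.5000 = 0.6126, so P(A) = 0.6126/(1+0.6126) ≈ 0.38.

P(A) = 0.38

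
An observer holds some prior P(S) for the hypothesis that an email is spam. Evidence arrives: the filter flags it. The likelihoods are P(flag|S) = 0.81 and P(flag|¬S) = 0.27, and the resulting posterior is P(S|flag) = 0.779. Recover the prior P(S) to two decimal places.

In odds form, posterior odds = prior odds × likelihood ratio, so prior odds = posterior odds ÷ LR.
Posterior odds = 0.779/(1−0.779) = 3.5249. LR = 0.81/0.27 = 3.0000.
Prior odds = 3.5249/3.0000 = 1.1750, so P(S) = 1.1750/(1+1.1750) ≈ 0.54.

P(S) = 0.54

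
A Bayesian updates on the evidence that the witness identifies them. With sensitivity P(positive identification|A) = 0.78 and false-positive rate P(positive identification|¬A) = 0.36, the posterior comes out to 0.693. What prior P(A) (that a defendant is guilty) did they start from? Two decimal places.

In odds form, posterior odds = prior odds × likelihood ratio, so prior odds = posterior odds ÷ LR.
Posterior odds = 0.693/(1−0.693) = 2.2573. LR = 0.78/0.36 = 2.1667.
Prior odds = 2.2573/2.1667 = 1.0418, so P(A) = 1.0418/(1+1.0418) ≈ 0.51.

P(A) = 0.51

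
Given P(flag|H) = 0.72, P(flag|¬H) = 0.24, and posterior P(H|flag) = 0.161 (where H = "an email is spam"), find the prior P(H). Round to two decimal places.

P(H) = 0.06

In odds form, posterior odds = prior odds × likelihood ratio, so prior odds = posterior odds ÷ LR.
Posterior odds = 0.161/(1−0.161) = 0.1919. LR = 0.72/0.24 = 3.0000.
Prior odds = 0.1919/3.0000 = 0.0640, so P(H) = 0.0640/(1+0.0640) ≈ 0.06.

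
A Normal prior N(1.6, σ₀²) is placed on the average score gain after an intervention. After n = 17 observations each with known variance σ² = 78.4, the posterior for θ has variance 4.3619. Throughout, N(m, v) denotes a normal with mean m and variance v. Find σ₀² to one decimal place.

Posterior precision equals prior precision plus data precision: 1/σ_n² = 1/σ₀² + n/σ².
So 1/σ₀² = 1/4.3619 − 17/78.4 = 0.229258 − 0.216837 = 0.012421.
Hence σ₀² = 1/0.012421 ≈ 80.5.

σ₀² = 80.5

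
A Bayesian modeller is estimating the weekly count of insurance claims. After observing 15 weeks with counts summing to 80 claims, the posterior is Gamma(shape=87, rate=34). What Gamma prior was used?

A Gamma(α, β) prior (rate parametrization) on a Poisson rate with n observations summing to S gives posterior Gamma(α+S, β+n).
So α = 87 − 80 = 7 and β = 34 − 15 = 19.

Gamma(shape=7, rate=19)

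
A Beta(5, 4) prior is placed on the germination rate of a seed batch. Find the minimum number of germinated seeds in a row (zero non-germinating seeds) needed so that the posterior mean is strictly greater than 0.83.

After k germinated seeds and 0 non-germinating seeds the posterior is Beta(5+k, 4), with mean (5+k)/(5+4+k).
Set (5+k)/(9+k) > 0.83 and solve: k > (0.83·9 − 5)/(1 − 0.83) = 14.529.
The smallest integer exceeding 14.529 is 15, and checking k=15: (20)/(24) = 0.8333 > 0.83.

k = 15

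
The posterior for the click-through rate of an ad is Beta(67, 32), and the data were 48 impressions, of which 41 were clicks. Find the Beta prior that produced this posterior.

A Beta(a, b) prior with s successes and f failures in binomial data gives a Beta(a+s, b+f) posterior.
So a = 67 − 41 = 26 and b = 32 − 7 = 25.

Beta(26, 25)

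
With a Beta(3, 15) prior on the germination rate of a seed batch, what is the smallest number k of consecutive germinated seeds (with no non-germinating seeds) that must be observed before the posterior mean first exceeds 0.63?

k = 23

After k germinated seeds and 0 non-germinating seeds the posterior is Beta(3+k, 15), with mean (3+k)/(3+15+k).
Set (3+k)/(18+k) > 0.63 and solve: k > (0.63·18 − 3)/(1 − 0.63) = 22.541.
The smallest integer exceeding 22.541 is 23.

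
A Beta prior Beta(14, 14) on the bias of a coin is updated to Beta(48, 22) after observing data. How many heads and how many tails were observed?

Beta is conjugate to the binomial likelihood: posterior = Beta(a+s, b+f).
So s = 48 − 14 = 34 and f = 22 − 14 = 8.

34 heads and 8 tails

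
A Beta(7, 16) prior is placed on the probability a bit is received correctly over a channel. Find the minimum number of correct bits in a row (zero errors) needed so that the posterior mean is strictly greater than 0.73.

k = 37

After k correct bits and 0 errors the posterior is Beta(7+k, 16), with mean (7+k)/(7+16+k).
Set (7+k)/(23+k) > 0.73 and solve: k > (0.73·23 − 7)/(1 − 0.73) = 36.259.
The smallest integer exceeding 36.259 is 37, and checking k=37: (44)/(60) = 0.7333 > 0.73.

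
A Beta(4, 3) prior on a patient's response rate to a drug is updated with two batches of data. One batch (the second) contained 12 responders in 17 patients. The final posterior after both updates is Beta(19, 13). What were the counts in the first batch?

Sequential conjugate updates are equivalent to a single update on the pooled data, so total successes = posterior α − prior α and total failures = posterior β − prior β.
Total across both batches: 19−4=15 responders, 13−3=10 non-responders.
Subtract the second batch: 15−12=3 responders and 10−5=5 non-responders.

3 responders and 5 non-responders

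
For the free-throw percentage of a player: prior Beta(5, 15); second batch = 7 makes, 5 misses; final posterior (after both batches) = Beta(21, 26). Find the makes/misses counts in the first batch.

9 makes and 6 misses

Sequential conjugate updates are equivalent to a single update on the pooled data, so total successes = posterior α − prior α and total failures = posterior β − prior β.
Total across both batches: 21−5=16 makes, 26−15=11 misses.
Subtract the second batch: 16−7=9 makes and 11−5=6 misses.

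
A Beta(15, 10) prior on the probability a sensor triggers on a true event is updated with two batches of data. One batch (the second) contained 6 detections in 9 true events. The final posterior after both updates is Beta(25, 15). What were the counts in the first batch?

Because Beta–binomial updating is additive in the counts, the combined data contributed (α_post−α_prior, β_post−β_prior) successes and failures.
Total across both batches: 25−15=10 detections, 15−10=5 misses.
Subtract the second batch: 10−6=4 detections and 5−3=2 misses.

4 detections and 2 misses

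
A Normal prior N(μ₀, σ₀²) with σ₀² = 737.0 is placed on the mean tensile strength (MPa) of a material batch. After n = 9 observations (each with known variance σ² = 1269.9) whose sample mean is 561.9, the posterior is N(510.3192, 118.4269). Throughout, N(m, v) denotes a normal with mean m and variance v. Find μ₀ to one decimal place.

μ₀ = 240.9

The posterior mean is a precision-weighted average: μ_n = (τ₀μ₀ + τ_data·x̄)/(τ₀+τ_data), with τ₀=1/σ₀² and τ_data=n/σ².
Here τ₀ = 1/737.0 = 0.001357 and τ_data = 9/1269.9 = 0.007087, so τ_n = 0.008444.
Rearranging for μ₀: μ₀ = (μ_n·τ_n − τ_data·x̄)/τ₀ = (510.3192·0.008444 − 0.007087·561.9) / 0.001357 = 0.326950/0.001357 ≈ 240.9.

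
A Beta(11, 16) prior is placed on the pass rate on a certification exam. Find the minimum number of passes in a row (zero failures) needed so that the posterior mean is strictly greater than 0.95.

k = 294

After k passes and 0 failures the posterior is Beta(11+k, 16), with mean (11+k)/(11+16+k).
Set (11+k)/(27+k) > 0.95 and solve: k > (0.95·27 − 11)/(1 − 0.95) = 293.000.
The smallest integer exceeding 293.000 is 294.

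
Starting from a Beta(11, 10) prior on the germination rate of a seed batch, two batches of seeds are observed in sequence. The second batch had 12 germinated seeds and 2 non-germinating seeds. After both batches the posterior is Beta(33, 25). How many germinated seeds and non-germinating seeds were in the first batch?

Because Beta–binomial updating is additive in the counts, the combined data contributed (α_post−α_prior, β_post−β_prior) successes and failures.
Total across both batches: 33−11=22 germinated seeds, 25−10=15 non-germinating seeds.
Subtract the second batch: 22−12=10 germinated seeds and 15−2=13 non-germinating seeds.

10 germinated seeds and 13 non-germinating seeds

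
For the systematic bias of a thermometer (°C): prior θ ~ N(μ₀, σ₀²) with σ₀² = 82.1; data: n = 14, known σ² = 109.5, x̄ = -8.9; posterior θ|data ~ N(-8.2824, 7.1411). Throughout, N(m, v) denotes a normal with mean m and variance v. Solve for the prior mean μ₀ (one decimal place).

μ₀ = -1.8

With known observation variance, the Normal–Normal posterior has precision τ_n = τ₀ + n/σ² and mean μ_n = (τ₀μ₀ + (n/σ²)x̄)/τ_n.
Here τ₀ = 1/82.1 = 0.012180 and τ_data = 14/109.5 = 0.127854, so τ_n = 0.140034.
Rearranging for μ₀: μ₀ = (μ_n·τ_n − τ_data·x̄)/τ₀ = (-8.2824·0.140034 − 0.127854·-8.9) / 0.012180 = -0.021917/0.012180 ≈ -1.8.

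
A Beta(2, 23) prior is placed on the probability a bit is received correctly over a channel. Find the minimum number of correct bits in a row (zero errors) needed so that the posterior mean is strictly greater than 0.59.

After k correct bits and 0 errors the posterior is Beta(2+k, 23), with mean (2+k)/(2+23+k).
Set (2+k)/(25+k) > 0.59 and solve: k > (0.59·25 − 2)/(1 − 0.59) = 31.098.
The smallest integer exceeding 31.098 is 32.

k = 32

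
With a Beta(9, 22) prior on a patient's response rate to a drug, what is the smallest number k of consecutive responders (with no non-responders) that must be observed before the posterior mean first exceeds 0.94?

After k responders and 0 non-responders the posterior is Beta(9+k, 22), with mean (9+k)/(9+22+k).
Set (9+k)/(31+k) > 0.94 and solve: k > (0.94·31 − 9)/(1 − 0.94) = 335.667.
The smallest integer exceeding 335.667 is 336, and checking k=336: (345)/(367) = 0.9401 > 0.94.

k = 336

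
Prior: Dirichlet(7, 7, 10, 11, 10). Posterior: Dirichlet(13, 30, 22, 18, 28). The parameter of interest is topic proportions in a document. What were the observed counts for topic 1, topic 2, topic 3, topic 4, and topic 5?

counts (6, 23, 12, 7, 18)

For a Dirichlet(α) prior with multinomial counts c, the posterior is Dirichlet(α + c) componentwise.
Counts are posterior − prior componentwise: 13−7=6, 30−7=23, 22−10=12, 18−11=7, 28−10=18.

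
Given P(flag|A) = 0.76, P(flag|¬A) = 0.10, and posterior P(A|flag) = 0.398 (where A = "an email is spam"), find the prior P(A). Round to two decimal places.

In odds form, posterior odds = prior odds × likelihood ratio, so prior odds = posterior odds ÷ LR.
Posterior odds = 0.398/(1−0.398) = 0.6611. LR = 0.76/0.10 = 7.6000.
Prior odds = 0.6611/7.6000 = 0.0870, so P(A) = 0.0870/(1+0.0870) ≈ 0.08.

P(A) = 0.08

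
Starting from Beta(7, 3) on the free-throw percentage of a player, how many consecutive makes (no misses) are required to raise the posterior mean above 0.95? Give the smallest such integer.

k = 51

After k makes and 0 misses the posterior is Beta(7+k, 3), with mean (7+k)/(7+3+k).
Set (7+k)/(10+k) > 0.95 and solve: k > (0.95·10 − 7)/(1 − 0.95) = 50.000.
The smallest integer exceeding 50.000 is 51, and checking k=51: (58)/(61) = 0.9508 > 0.95.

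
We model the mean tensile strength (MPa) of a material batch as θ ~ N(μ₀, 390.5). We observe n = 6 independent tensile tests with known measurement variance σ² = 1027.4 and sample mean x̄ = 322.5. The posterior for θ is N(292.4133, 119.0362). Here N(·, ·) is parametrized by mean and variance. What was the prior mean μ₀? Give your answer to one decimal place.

μ₀ = 223.8

The posterior mean is a precision-weighted average: μ_n = (τ₀μ₀ + τ_data·x̄)/(τ₀+τ_data), with τ₀=1/σ₀² and τ_data=n/σ².
Here τ₀ = 1/390.5 = 0.002561 and τ_data = 6/1027.4 = 0.005840, so τ_n = 0.008401.
Rearranging for μ₀: μ₀ = (μ_n·τ_n − τ_data·x̄)/τ₀ = (292.4133·0.008401 − 0.005840·322.5) / 0.002561 = 0.573164/0.002561 ≈ 223.8.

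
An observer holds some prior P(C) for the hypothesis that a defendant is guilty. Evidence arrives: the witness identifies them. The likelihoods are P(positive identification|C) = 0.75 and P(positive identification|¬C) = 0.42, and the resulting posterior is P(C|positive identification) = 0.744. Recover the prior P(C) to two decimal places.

In odds form, posterior odds = prior odds × likelihood ratio, so prior odds = posterior odds ÷ LR.
Posterior odds = 0.744/(1−0.744) = 2.9062. LR = 0.75/0.42 = 1.7857.
Prior odds = 2.9062/1.7857 = 1.6275, so P(C) = 1.6275/(1+1.6275) ≈ 0.62.

P(C) = 0.62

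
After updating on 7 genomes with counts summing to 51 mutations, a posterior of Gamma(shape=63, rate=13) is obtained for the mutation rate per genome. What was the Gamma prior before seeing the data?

Gamma(shape=12, rate=6)

A Gamma(α, β) prior (rate parametrization) on a Poisson rate with n observations summing to S gives posterior Gamma(α+S, β+n).
So α = 63 − 51 = 12 and β = 13 − 7 = 6.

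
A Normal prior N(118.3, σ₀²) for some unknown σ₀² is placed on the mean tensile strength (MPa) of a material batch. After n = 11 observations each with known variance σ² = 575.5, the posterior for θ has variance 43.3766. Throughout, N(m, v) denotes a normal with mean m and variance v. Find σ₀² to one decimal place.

For the Normal–Normal model with known σ², precisions add: τ_n = τ₀ + n/σ².
So 1/σ₀² = 1/43.3766 − 11/575.5 = 0.023054 − 0.019114 = 0.003940.
Hence σ₀² = 1/0.003940 ≈ 253.8.

σ₀² = 253.8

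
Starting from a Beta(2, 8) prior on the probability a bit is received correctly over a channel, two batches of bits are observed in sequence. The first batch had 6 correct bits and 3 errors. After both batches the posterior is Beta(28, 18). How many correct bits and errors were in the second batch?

Because Beta–binomial updating is additive in the counts, the combined data contributed (α_post−α_prior, β_post−β_prior) successes and failures.
Total across both batches: 28−2=26 correct bits, 18−8=10 errors.
Subtract the first batch: 26−6=20 correct bits and 10−3=7 errors.

20 correct bits and 7 errors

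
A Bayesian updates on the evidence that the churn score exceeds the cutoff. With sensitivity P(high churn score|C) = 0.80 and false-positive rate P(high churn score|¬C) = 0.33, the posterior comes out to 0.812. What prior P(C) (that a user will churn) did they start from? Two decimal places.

P(C) = 0.64

Bayes' rule in odds form gives O(C|E) = O(C)·[P(E|C)/P(E|¬C)], hence O(C) = O(C|E)/LR.
Posterior odds = 0.812/(1−0.812) = 4.3191. LR = 0.80/0.33 = 2.4242.
Prior odds = 4.3191/2.4242 = 1.7817, so P(C) = 1.7817/(1+1.7817) ≈ 0.64.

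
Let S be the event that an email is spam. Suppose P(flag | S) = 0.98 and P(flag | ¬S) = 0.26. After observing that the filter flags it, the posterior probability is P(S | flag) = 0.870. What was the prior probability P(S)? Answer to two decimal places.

Bayes' rule in odds form gives O(S|E) = O(S)·[P(E|S)/P(E|¬S)], hence O(S) = O(S|E)/LR.
Posterior odds = 0.870/(1−0.870) = 6.6923. LR = 0.98/0.26 = 3.7692.
Prior odds = 6.6923/3.7692 = 1.7755, so P(S) = 1.7755/(1+1.7755) ≈ 0.64.

P(S) = 0.64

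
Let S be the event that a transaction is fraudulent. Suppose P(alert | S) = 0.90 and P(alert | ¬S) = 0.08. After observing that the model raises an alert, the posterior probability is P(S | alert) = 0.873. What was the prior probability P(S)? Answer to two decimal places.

In odds form, posterior odds = prior odds × likelihood ratio, so prior odds = posterior odds ÷ LR.
Posterior odds = 0.873/(1−0.873) = 6.8740. LR = 0.90/0.08 = 11.2500.
Prior odds = 6.8740/11.2500 = 0.6110, so P(S) = 0.6110/(1+0.6110) ≈ 0.38.

P(S) = 0.38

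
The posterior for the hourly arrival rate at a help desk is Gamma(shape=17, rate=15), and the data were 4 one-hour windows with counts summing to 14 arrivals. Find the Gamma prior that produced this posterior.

Gamma–Poisson conjugacy: posterior shape = α + Σxᵢ, posterior rate = β + n.
So α = 17 − 14 = 3 and β = 15 − 4 = 11.

Gamma(shape=3, rate=11)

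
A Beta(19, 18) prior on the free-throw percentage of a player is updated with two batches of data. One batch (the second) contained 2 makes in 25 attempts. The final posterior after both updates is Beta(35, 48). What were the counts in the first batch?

Because Beta–binomial updating is additive in the counts, the combined data contributed (α_post−α_prior, β_post−β_prior) successes and failures.
Total across both batches: 35−19=16 makes, 48−18=30 misses.
Subtract the second batch: 16−2=14 makes and 30−23=7 misses.

14 makes and 7 misses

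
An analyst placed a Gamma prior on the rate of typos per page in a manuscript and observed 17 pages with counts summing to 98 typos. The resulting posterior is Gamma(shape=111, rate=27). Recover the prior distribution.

Gamma(shape=13, rate=10)

A Gamma(α, β) prior (rate parametrization) on a Poisson rate with n observations summing to S gives posterior Gamma(α+S, β+n).
So α = 111 − 98 = 13 and β = 27 − 17 = 10.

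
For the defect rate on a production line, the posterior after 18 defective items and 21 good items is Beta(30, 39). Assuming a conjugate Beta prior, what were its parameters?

Beta(12, 18)

A Beta(α, β) prior with s successes and f failures in binomial data gives a Beta(α+s, β+f) posterior.
So α = 30 − 18 = 12 and β = 39 − 21 = 18.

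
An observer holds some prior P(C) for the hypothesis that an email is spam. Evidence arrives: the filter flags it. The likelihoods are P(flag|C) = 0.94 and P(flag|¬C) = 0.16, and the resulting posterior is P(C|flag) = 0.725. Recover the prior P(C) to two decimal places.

P(C) = 0.31

In odds form, posterior odds = prior odds × likelihood ratio, so prior odds = posterior odds ÷ LR.
Posterior odds = 0.725/(1−0.725) = 2.6364. LR = 0.94/0.16 = 5.8750.
Prior odds = 2.6364/5.8750 = 0.4487, so P(C) = 0.4487/(1+0.4487) ≈ 0.31.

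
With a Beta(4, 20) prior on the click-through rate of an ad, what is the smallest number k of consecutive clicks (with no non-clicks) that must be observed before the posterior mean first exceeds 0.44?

k = 12

After k clicks and 0 non-clicks the posterior is Beta(4+k, 20), with mean (4+k)/(4+20+k).
Set (4+k)/(24+k) > 0.44 and solve: k > (0.44·24 − 4)/(1 − 0.44) = 11.714.
The smallest integer exceeding 11.714 is 12.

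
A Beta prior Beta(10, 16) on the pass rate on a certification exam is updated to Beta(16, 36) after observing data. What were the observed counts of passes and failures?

6 passes and 20 failures

Beta is conjugate to the binomial likelihood: posterior = Beta(a+s, b+f).
Match parameters: s=16−10=6, f=36−16=20.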